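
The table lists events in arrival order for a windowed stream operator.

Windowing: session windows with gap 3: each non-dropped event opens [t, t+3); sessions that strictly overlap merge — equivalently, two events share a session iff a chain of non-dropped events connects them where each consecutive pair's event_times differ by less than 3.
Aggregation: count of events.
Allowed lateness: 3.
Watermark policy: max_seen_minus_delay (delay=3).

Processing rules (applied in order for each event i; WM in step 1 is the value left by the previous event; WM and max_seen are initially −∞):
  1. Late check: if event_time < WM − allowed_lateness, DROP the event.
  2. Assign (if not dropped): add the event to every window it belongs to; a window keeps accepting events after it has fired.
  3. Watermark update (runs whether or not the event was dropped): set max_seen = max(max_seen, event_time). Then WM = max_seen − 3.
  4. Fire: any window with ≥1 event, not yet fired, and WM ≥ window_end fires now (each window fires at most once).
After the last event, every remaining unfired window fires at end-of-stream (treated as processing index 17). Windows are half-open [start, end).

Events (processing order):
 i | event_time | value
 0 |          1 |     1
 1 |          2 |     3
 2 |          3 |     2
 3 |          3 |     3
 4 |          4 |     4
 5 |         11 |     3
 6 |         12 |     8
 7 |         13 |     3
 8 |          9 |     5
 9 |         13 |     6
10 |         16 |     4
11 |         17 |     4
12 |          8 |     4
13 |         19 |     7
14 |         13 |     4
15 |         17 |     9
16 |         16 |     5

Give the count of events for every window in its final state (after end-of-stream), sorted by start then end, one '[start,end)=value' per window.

[1,7)=5 [9,16)=6 [16,22)=5

i=0 t=1 v=1: → [1,4); WM=-2
i=1 t=2 v=3: → [1,5); WM=-1
i=2 t=3 v=2: → [1,6); WM=0
i=3 t=3 v=3: → [1,6); WM=0
i=4 t=4 v=4: → [1,7); WM=1
i=5 t=11 v=3: → [11,14); WM=8
i=6 t=12 v=8: → [11,15); WM=9
i=7 t=13 v=3: → [11,16); WM=10
i=8 t=9 v=5: → [9,16); WM=10
i=9 t=13 v=6: → [9,16); WM=10
i=10 t=16 v=4: → [16,19); WM=13
i=11 t=17 v=4: → [16,20); WM=14
i=12 t=8 v=4: DROP (t<14-3); WM=14
i=13 t=19 v=7: → [16,22); WM=16
i=14 t=13 v=4: → [9,16); WM=16
i=15 t=17 v=9: → [16,22); WM=16
i=16 t=16 v=5: → [16,22); WM=16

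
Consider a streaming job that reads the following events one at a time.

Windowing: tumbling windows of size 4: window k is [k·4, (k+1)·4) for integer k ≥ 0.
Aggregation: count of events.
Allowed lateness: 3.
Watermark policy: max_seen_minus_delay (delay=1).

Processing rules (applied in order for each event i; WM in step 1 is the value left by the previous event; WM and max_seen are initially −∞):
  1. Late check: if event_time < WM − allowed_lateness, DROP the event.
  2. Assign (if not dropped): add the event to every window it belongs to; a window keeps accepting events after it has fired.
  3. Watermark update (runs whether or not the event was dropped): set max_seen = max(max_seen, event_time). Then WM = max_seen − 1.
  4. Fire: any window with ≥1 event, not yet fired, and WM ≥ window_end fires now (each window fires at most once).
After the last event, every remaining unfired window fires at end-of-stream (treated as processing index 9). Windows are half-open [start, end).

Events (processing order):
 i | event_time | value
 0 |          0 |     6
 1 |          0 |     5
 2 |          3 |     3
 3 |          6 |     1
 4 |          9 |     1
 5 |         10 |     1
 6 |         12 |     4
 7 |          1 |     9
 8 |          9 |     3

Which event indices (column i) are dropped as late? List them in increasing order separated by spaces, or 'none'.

i=0 t=0 v=6: → [0,4); WM=-1
i=1 t=0 v=5: → [0,4); WM=-1
i=2 t=3 v=3: → [0,4); WM=2
i=3 t=6 v=1: → [4,8); WM=5; [0,4) fires=3
i=4 t=9 v=1: → [8,12); WM=8; [4,8) fires=1
i=5 t=10 v=1: → [8,12); WM=9
i=6 t=12 v=4: → [12,16); WM=11
i=7 t=1 v=9: DROP (t<11-3); WM=11
i=8 t=9 v=3: → [8,12); WM=11

7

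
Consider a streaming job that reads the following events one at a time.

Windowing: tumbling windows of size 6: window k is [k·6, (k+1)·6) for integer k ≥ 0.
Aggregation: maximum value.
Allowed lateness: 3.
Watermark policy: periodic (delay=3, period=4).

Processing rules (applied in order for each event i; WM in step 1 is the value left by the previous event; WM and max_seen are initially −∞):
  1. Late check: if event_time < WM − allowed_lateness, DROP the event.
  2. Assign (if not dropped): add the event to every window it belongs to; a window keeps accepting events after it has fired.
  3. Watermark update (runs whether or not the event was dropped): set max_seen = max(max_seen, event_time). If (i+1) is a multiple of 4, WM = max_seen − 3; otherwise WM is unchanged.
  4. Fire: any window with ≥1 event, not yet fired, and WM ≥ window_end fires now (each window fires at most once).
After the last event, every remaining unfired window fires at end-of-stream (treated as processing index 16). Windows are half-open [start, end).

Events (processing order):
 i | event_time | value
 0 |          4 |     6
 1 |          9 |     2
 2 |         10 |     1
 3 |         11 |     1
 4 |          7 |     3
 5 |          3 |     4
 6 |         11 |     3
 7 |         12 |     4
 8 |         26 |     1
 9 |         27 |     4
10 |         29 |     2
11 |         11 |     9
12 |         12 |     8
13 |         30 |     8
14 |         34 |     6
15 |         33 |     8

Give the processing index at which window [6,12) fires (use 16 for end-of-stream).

i=0 t=4 v=6: → [0,6); WM=−∞
i=1 t=9 v=2: → [6,12); WM=−∞
i=2 t=10 v=1: → [6,12); WM=−∞
i=3 t=11 v=1: → [6,12); WM=8; [0,6) fires=6
i=4 t=7 v=3: → [6,12); WM=8
i=5 t=3 v=4: DROP (t<8-3); WM=8
i=6 t=11 v=3: → [6,12); WM=8
i=7 t=12 v=4: → [12,18); WM=9
i=8 t=26 v=1: → [24,30); WM=9
i=9 t=27 v=4: → [24,30); WM=9
i=10 t=29 v=2: → [24,30); WM=9
i=11 t=11 v=9: → [6,12); WM=26; [6,12) fires=9 [12,18) fires=4
i=12 t=12 v=8: DROP (t<26-3); WM=26
i=13 t=30 v=8: → [30,36); WM=26
i=14 t=34 v=6: → [30,36); WM=26
i=15 t=33 v=8: → [30,36); WM=31; [24,30) fires=4

11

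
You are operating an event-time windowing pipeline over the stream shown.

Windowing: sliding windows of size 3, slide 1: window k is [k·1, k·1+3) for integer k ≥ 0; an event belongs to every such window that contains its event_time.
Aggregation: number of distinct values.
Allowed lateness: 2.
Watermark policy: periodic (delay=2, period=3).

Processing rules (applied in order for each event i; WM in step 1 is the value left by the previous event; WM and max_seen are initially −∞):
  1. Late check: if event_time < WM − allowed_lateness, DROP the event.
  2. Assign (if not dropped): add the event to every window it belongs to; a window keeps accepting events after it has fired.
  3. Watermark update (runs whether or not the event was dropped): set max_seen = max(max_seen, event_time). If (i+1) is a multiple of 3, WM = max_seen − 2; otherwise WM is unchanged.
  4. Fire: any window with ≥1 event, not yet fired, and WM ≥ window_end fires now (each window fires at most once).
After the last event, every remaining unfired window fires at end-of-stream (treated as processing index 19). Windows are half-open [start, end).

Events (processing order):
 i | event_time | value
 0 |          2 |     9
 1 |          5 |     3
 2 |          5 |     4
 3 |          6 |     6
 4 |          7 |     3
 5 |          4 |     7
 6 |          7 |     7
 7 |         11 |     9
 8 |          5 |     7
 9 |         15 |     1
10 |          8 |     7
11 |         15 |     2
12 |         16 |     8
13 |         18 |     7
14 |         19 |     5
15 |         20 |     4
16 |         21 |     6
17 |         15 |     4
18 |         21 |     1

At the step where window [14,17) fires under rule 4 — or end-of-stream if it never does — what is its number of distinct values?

i=0 t=2 v=9: → [2,5),[1,4),[0,3); WM=−∞
i=1 t=5 v=3: → [5,8),[4,7),[3,6); WM=−∞
i=2 t=5 v=4: → [5,8),[4,7),[3,6); WM=3; [0,3) fires=1
i=3 t=6 v=6: → [6,9),[5,8),[4,7); WM=3
i=4 t=7 v=3: → [7,10),[6,9),[5,8); WM=3
i=5 t=4 v=7: → [4,7),[3,6),[2,5); WM=5; [1,4) fires=1 [2,5) fires=2
i=6 t=7 v=7: → [7,10),[6,9),[5,8); WM=5
i=7 t=11 v=9: → [11,14),[10,13),[9,12); WM=5
i=8 t=5 v=7: → [5,8),[4,7),[3,6); WM=9; [3,6) fires=3 [4,7) fires=4 [5,8) fires=4 [6,9) fires=3
i=9 t=15 v=1: → [15,18),[14,17),[13,16); WM=9
i=10 t=8 v=7: → [8,11),[7,10),[6,9); WM=9
i=11 t=15 v=2: → [15,18),[14,17),[13,16); WM=13; [7,10) fires=2 [8,11) fires=1 [9,12) fires=1 [10,13) fires=1
i=12 t=16 v=8: → [16,19),[15,18),[14,17); WM=13
i=13 t=18 v=7: → [18,21),[17,20),[16,19); WM=13
i=14 t=19 v=5: → [19,22),[18,21),[17,20); WM=17; [11,14) fires=1 [13,16) fires=2 [14,17) fires=3
i=15 t=20 v=4: → [20,23),[19,22),[18,21); WM=17
i=16 t=21 v=6: → [21,24),[20,23),[19,22); WM=17
i=17 t=15 v=4: → [15,18),[14,17),[13,16); WM=19; [15,18) fires=4 [16,19) fires=2
i=18 t=21 v=1: → [21,24),[20,23),[19,22); WM=19

3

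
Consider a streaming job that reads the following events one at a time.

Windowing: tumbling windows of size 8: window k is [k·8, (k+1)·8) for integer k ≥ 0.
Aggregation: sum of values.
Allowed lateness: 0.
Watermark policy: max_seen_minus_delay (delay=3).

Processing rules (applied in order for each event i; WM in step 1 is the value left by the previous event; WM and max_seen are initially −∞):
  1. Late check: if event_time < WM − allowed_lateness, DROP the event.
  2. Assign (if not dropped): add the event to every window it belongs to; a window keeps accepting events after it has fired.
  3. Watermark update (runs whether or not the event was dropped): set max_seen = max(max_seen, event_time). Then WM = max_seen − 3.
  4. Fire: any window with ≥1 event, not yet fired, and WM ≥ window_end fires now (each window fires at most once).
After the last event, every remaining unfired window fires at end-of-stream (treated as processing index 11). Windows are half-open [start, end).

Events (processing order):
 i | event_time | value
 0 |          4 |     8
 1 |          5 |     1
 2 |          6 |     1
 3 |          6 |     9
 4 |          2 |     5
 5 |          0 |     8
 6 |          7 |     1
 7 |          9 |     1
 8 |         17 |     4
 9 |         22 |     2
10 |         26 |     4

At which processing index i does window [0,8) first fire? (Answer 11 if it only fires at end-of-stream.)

8

i=0 t=4 v=8: → [0,8); WM=1
i=1 t=5 v=1: → [0,8); WM=2
i=2 t=6 v=1: → [0,8); WM=3
i=3 t=6 v=9: → [0,8); WM=3
i=4 t=2 v=5: DROP (t<3-0); WM=3
i=5 t=0 v=8: DROP (t<3-0); WM=3
i=6 t=7 v=1: → [0,8); WM=4
i=7 t=9 v=1: → [8,16); WM=6
i=8 t=17 v=4: → [16,24); WM=14; [0,8) fires=20
i=9 t=22 v=2: → [16,24); WM=19; [8,16) fires=1
i=10 t=26 v=4: → [24,32); WM=23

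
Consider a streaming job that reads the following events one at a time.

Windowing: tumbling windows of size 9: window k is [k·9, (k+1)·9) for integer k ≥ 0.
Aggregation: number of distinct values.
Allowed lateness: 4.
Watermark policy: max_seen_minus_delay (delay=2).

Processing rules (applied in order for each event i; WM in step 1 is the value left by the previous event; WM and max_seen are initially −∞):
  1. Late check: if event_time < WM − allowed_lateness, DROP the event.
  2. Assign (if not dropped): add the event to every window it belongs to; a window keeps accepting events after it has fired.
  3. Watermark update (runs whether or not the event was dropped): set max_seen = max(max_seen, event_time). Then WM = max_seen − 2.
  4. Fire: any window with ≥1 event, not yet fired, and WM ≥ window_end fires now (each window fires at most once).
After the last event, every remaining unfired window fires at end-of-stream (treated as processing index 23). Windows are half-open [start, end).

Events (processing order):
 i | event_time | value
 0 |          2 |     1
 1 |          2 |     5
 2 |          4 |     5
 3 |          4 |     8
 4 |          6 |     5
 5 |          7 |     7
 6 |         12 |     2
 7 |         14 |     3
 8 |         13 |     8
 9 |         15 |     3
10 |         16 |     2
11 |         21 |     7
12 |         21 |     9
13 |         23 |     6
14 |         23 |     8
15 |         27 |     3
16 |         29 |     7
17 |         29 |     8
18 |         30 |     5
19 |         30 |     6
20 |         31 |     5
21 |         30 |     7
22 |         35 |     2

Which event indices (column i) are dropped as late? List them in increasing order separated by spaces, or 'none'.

none

i=0 t=2 v=1: → [0,9); WM=0
i=1 t=2 v=5: → [0,9); WM=0
i=2 t=4 v=5: → [0,9); WM=2
i=3 t=4 v=8: → [0,9); WM=2
i=4 t=6 v=5: → [0,9); WM=4
i=5 t=7 v=7: → [0,9); WM=5
i=6 t=12 v=2: → [9,18); WM=10; [0,9) fires=4
i=7 t=14 v=3: → [9,18); WM=12
i=8 t=13 v=8: → [9,18); WM=12
i=9 t=15 v=3: → [9,18); WM=13
i=10 t=16 v=2: → [9,18); WM=14
i=11 t=21 v=7: → [18,27); WM=19; [9,18) fires=3
i=12 t=21 v=9: → [18,27); WM=19
i=13 t=23 v=6: → [18,27); WM=21
i=14 t=23 v=8: → [18,27); WM=21
i=15 t=27 v=3: → [27,36); WM=25
i=16 t=29 v=7: → [27,36); WM=27; [18,27) fires=4
i=17 t=29 v=8: → [27,36); WM=27
i=18 t=30 v=5: → [27,36); WM=28
i=19 t=30 v=6: → [27,36); WM=28
i=20 t=31 v=5: → [27,36); WM=29
i=21 t=30 v=7: → [27,36); WM=29
i=22 t=35 v=2: → [27,36); WM=33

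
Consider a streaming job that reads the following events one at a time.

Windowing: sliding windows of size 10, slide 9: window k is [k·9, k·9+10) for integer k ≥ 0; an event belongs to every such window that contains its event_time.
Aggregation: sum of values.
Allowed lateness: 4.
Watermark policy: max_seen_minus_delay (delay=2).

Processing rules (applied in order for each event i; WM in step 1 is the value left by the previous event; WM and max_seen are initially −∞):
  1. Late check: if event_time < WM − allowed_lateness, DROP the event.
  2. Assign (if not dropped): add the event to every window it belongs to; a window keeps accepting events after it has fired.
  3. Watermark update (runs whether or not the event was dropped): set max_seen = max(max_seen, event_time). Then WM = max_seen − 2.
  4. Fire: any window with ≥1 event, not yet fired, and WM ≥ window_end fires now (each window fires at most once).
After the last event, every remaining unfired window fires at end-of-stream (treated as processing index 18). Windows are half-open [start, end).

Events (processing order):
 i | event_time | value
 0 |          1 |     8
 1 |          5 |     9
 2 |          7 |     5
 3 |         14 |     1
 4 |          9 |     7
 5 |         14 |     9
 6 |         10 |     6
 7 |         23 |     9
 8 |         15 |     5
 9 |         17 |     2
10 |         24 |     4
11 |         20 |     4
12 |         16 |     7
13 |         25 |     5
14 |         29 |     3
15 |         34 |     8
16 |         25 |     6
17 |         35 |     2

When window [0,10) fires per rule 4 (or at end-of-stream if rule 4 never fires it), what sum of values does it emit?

i=0 t=1 v=8: → [0,10); WM=-1
i=1 t=5 v=9: → [0,10); WM=3
i=2 t=7 v=5: → [0,10); WM=5
i=3 t=14 v=1: → [9,19); WM=12; [0,10) fires=22
i=4 t=9 v=7: → [9,19),[0,10); WM=12
i=5 t=14 v=9: → [9,19); WM=12
i=6 t=10 v=6: → [9,19); WM=12
i=7 t=23 v=9: → [18,28); WM=21; [9,19) fires=23
i=8 t=15 v=5: DROP (t<21-4); WM=21
i=9 t=17 v=2: → [9,19); WM=21
i=10 t=24 v=4: → [18,28); WM=22
i=11 t=20 v=4: → [18,28); WM=22
i=12 t=16 v=7: DROP (t<22-4); WM=22
i=13 t=25 v=5: → [18,28); WM=23
i=14 t=29 v=3: → [27,37); WM=27
i=15 t=34 v=8: → [27,37); WM=32; [18,28) fires=22
i=16 t=25 v=6: DROP (t<32-4); WM=32
i=17 t=35 v=2: → [27,37); WM=33

22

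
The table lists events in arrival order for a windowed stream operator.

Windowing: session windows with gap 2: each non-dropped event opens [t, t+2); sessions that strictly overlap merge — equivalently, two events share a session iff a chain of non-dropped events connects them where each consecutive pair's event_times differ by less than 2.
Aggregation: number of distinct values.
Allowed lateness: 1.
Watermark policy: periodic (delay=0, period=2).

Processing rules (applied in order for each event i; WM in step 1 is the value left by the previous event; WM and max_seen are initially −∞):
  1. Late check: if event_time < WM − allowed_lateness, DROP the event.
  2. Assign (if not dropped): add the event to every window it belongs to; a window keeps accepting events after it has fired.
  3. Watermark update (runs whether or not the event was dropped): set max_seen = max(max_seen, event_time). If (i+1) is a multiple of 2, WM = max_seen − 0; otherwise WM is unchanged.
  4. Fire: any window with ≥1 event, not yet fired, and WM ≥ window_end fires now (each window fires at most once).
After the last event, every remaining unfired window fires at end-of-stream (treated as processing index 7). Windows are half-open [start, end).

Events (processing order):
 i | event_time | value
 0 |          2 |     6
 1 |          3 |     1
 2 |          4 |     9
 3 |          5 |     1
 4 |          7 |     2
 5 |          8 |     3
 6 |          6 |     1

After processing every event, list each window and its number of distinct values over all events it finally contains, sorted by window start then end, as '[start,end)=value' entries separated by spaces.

i=0 t=2 v=6: → [2,4); WM=−∞
i=1 t=3 v=1: → [2,5); WM=3
i=2 t=4 v=9: → [2,6); WM=3
i=3 t=5 v=1: → [2,7); WM=5
i=4 t=7 v=2: → [7,9); WM=5
i=5 t=8 v=3: → [7,10); WM=8
i=6 t=6 v=1: DROP (t<8-1); WM=8

[2,7)=3 [7,10)=2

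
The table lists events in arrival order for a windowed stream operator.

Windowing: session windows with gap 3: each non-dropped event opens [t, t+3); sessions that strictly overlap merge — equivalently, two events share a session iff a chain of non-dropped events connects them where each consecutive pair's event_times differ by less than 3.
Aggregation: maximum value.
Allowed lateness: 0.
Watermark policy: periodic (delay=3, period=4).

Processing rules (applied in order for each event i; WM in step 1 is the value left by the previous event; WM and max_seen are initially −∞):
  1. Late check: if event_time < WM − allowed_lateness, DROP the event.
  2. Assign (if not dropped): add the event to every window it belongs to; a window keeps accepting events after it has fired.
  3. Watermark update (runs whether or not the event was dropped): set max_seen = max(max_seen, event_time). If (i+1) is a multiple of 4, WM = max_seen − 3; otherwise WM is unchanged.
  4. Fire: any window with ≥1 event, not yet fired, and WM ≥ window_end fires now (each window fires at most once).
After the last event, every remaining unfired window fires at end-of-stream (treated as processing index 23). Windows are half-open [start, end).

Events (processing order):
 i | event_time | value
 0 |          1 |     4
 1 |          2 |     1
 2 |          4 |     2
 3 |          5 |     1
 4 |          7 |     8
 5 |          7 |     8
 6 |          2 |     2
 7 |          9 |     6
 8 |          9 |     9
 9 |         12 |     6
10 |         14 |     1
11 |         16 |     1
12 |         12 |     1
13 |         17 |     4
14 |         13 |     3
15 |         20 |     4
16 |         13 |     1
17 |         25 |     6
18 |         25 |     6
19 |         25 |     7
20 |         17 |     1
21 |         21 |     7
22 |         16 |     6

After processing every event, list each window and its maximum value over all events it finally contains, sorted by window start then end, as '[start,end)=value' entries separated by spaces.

[1,12)=9 [12,20)=6 [20,23)=4 [25,28)=7

i=0 t=1 v=4: → [1,4); WM=−∞
i=1 t=2 v=1: → [1,5); WM=−∞
i=2 t=4 v=2: → [1,7); WM=−∞
i=3 t=5 v=1: → [1,8); WM=2
i=4 t=7 v=8: → [1,10); WM=2
i=5 t=7 v=8: → [1,10); WM=2
i=6 t=2 v=2: → [1,10); WM=2
i=7 t=9 v=6: → [1,12); WM=6
i=8 t=9 v=9: → [1,12); WM=6
i=9 t=12 v=6: → [12,15); WM=6
i=10 t=14 v=1: → [12,17); WM=6
i=11 t=16 v=1: → [12,19); WM=13
i=12 t=12 v=1: DROP (t<13-0); WM=13
i=13 t=17 v=4: → [12,20); WM=13
i=14 t=13 v=3: → [12,20); WM=13
i=15 t=20 v=4: → [20,23); WM=17
i=16 t=13 v=1: DROP (t<17-0); WM=17
i=17 t=25 v=6: → [25,28); WM=17
i=18 t=25 v=6: → [25,28); WM=17
i=19 t=25 v=7: → [25,28); WM=22
i=20 t=17 v=1: DROP (t<22-0); WM=22
i=21 t=21 v=7: DROP (t<22-0); WM=22
i=22 t=16 v=6: DROP (t<22-0); WM=22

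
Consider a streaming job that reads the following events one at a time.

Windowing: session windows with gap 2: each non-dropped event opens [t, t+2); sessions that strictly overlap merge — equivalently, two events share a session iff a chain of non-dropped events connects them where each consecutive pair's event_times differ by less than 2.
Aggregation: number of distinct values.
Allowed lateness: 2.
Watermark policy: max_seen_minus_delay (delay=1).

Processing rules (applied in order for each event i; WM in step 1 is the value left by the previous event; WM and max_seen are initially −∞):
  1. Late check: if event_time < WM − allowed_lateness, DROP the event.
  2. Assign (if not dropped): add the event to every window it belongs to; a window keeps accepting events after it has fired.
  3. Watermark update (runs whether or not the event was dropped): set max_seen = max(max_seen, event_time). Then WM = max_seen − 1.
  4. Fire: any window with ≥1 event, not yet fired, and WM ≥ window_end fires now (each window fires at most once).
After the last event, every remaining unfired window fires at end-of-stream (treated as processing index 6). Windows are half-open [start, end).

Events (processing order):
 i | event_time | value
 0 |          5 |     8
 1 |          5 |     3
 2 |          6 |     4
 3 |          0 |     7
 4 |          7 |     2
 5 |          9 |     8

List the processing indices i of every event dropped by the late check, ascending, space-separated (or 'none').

3

i=0 t=5 v=8: → [5,7); WM=4
i=1 t=5 v=3: → [5,7); WM=4
i=2 t=6 v=4: → [5,8); WM=5
i=3 t=0 v=7: DROP (t<5-2); WM=5
i=4 t=7 v=2: → [5,9); WM=6
i=5 t=9 v=8: → [9,11); WM=8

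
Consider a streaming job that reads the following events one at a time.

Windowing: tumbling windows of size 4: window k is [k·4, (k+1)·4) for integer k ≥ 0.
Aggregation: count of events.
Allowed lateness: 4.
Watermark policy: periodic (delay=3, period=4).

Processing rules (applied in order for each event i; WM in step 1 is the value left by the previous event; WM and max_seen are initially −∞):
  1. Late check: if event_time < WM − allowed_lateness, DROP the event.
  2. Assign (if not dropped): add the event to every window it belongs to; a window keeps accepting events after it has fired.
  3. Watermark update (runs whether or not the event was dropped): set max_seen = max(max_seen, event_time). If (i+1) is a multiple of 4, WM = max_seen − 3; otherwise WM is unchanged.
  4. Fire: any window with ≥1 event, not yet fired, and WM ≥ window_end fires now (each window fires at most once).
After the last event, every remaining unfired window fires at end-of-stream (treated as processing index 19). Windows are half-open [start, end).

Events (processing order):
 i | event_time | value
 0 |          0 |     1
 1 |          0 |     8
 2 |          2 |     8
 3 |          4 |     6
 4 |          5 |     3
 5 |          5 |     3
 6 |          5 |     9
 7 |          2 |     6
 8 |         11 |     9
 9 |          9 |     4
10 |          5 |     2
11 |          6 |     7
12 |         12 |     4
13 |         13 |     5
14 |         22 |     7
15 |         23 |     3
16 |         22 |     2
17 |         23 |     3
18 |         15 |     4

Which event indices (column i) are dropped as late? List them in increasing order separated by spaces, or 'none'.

i=0 t=0 v=1: → [0,4); WM=−∞
i=1 t=0 v=8: → [0,4); WM=−∞
i=2 t=2 v=8: → [0,4); WM=−∞
i=3 t=4 v=6: → [4,8); WM=1
i=4 t=5 v=3: → [4,8); WM=1
i=5 t=5 v=3: → [4,8); WM=1
i=6 t=5 v=9: → [4,8); WM=1
i=7 t=2 v=6: → [0,4); WM=2
i=8 t=11 v=9: → [8,12); WM=2
i=9 t=9 v=4: → [8,12); WM=2
i=10 t=5 v=2: → [4,8); WM=2
i=11 t=6 v=7: → [4,8); WM=8; [0,4) fires=4 [4,8) fires=6
i=12 t=12 v=4: → [12,16); WM=8
i=13 t=13 v=5: → [12,16); WM=8
i=14 t=22 v=7: → [20,24); WM=8
i=15 t=23 v=3: → [20,24); WM=20; [8,12) fires=2 [12,16) fires=2
i=16 t=22 v=2: → [20,24); WM=20
i=17 t=23 v=3: → [20,24); WM=20
i=18 t=15 v=4: DROP (t<20-4); WM=20

18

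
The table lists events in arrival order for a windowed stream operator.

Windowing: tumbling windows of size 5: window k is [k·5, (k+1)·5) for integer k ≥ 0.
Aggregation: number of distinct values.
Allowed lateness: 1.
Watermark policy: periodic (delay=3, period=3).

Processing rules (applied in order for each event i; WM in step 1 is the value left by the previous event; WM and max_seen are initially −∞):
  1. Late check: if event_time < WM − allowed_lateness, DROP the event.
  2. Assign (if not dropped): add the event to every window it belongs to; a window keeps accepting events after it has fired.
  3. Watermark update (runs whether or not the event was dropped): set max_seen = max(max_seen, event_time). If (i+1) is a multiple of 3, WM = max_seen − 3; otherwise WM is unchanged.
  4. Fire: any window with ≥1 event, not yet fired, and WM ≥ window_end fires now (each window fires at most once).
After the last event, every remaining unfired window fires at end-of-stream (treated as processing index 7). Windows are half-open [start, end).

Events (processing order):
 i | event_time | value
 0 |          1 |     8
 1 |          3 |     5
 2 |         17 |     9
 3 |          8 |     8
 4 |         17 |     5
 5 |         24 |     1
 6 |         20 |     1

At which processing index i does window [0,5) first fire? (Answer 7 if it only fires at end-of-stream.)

i=0 t=1 v=8: → [0,5); WM=−∞
i=1 t=3 v=5: → [0,5); WM=−∞
i=2 t=17 v=9: → [15,20); WM=14; [0,5) fires=2
i=3 t=8 v=8: DROP (t<14-1); WM=14
i=4 t=17 v=5: → [15,20); WM=14
i=5 t=24 v=1: → [20,25); WM=21; [15,20) fires=2
i=6 t=20 v=1: → [20,25); WM=21

2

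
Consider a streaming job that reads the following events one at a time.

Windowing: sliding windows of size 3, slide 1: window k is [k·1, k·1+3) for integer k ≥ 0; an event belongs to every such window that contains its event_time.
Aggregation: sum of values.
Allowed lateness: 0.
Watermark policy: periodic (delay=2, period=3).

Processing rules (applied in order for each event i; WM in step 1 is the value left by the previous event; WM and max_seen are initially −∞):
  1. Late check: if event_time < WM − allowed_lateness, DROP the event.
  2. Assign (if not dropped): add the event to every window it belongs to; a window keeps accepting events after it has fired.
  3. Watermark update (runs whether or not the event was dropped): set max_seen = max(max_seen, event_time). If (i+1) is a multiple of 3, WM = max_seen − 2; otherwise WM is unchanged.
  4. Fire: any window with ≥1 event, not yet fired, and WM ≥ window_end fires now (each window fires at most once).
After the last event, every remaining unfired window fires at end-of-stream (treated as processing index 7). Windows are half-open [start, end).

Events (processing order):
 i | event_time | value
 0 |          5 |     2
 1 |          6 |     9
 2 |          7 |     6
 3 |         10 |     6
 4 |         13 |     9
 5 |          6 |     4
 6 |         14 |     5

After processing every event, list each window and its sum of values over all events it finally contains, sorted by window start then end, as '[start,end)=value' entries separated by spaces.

[3,6)=2 [4,7)=15 [5,8)=21 [6,9)=19 [7,10)=6 [8,11)=6 [9,12)=6 [10,13)=6 [11,14)=9 [12,15)=14 [13,16)=14 [14,17)=5

i=0 t=5 v=2: → [5,8),[4,7),[3,6); WM=−∞
i=1 t=6 v=9: → [6,9),[5,8),[4,7); WM=−∞
i=2 t=7 v=6: → [7,10),[6,9),[5,8); WM=5
i=3 t=10 v=6: → [10,13),[9,12),[8,11); WM=5
i=4 t=13 v=9: → [13,16),[12,15),[11,14); WM=5
i=5 t=6 v=4: → [6,9),[5,8),[4,7); WM=11; [3,6) fires=2 [4,7) fires=15 [5,8) fires=21 [6,9) fires=19 [7,10) fires=6 [8,11) fires=6
i=6 t=14 v=5: → [14,17),[13,16),[12,15); WM=11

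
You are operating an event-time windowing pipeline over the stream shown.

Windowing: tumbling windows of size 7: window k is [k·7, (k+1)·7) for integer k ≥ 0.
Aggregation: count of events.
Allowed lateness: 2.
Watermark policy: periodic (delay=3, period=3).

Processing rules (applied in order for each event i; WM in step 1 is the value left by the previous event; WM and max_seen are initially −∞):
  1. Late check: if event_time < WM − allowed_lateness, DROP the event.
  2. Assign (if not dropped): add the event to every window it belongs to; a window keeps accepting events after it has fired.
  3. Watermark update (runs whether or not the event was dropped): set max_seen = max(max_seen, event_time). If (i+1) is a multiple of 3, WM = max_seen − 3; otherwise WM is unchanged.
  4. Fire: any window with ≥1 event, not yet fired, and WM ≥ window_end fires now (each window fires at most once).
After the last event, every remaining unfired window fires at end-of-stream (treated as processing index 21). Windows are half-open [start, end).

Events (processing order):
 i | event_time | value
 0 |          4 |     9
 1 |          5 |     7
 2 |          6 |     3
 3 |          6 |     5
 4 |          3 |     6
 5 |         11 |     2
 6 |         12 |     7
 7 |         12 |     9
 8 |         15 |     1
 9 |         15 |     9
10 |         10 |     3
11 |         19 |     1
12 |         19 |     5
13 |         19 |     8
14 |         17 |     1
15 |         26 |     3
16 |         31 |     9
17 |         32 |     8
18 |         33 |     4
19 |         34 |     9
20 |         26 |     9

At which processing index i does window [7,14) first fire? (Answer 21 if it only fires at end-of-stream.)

11

i=0 t=4 v=9: → [0,7); WM=−∞
i=1 t=5 v=7: → [0,7); WM=−∞
i=2 t=6 v=3: → [0,7); WM=3
i=3 t=6 v=5: → [0,7); WM=3
i=4 t=3 v=6: → [0,7); WM=3
i=5 t=11 v=2: → [7,14); WM=8; [0,7) fires=5
i=6 t=12 v=7: → [7,14); WM=8
i=7 t=12 v=9: → [7,14); WM=8
i=8 t=15 v=1: → [14,21); WM=12
i=9 t=15 v=9: → [14,21); WM=12
i=10 t=10 v=3: → [7,14); WM=12
i=11 t=19 v=1: → [14,21); WM=16; [7,14) fires=4
i=12 t=19 v=5: → [14,21); WM=16
i=13 t=19 v=8: → [14,21); WM=16
i=14 t=17 v=1: → [14,21); WM=16
i=15 t=26 v=3: → [21,28); WM=16
i=16 t=31 v=9: → [28,35); WM=16
i=17 t=32 v=8: → [28,35); WM=29; [14,21) fires=6 [21,28) fires=1
i=18 t=33 v=4: → [28,35); WM=29
i=19 t=34 v=9: → [28,35); WM=29
i=20 t=26 v=9: DROP (t<29-2); WM=31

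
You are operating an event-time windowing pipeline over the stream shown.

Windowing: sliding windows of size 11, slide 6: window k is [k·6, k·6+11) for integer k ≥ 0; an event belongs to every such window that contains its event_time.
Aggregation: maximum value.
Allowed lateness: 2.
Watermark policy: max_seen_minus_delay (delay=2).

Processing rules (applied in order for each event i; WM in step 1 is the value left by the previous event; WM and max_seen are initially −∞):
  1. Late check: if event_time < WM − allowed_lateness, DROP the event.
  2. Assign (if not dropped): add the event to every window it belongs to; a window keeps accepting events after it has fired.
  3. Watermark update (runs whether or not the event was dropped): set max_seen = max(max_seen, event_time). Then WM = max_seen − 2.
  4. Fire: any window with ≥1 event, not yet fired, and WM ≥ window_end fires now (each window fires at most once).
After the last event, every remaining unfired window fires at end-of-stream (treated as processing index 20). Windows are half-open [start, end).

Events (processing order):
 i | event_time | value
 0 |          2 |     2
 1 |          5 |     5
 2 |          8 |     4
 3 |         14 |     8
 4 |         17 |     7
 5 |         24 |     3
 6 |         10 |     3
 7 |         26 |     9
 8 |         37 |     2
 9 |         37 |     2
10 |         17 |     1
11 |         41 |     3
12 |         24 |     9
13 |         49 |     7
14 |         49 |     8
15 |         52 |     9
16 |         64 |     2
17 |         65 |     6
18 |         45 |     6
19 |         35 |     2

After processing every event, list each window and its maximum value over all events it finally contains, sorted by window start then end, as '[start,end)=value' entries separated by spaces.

i=0 t=2 v=2: → [0,11); WM=0
i=1 t=5 v=5: → [0,11); WM=3
i=2 t=8 v=4: → [6,17),[0,11); WM=6
i=3 t=14 v=8: → [12,23),[6,17); WM=12; [0,11) fires=5
i=4 t=17 v=7: → [12,23); WM=15
i=5 t=24 v=3: → [24,35),[18,29); WM=22; [6,17) fires=8
i=6 t=10 v=3: DROP (t<22-2); WM=22
i=7 t=26 v=9: → [24,35),[18,29); WM=24; [12,23) fires=8
i=8 t=37 v=2: → [36,47),[30,41); WM=35; [18,29) fires=9 [24,35) fires=9
i=9 t=37 v=2: → [36,47),[30,41); WM=35
i=10 t=17 v=1: DROP (t<35-2); WM=35
i=11 t=41 v=3: → [36,47); WM=39
i=12 t=24 v=9: DROP (t<39-2); WM=39
i=13 t=49 v=7: → [48,59),[42,53); WM=47; [30,41) fires=2 [36,47) fires=3
i=14 t=49 v=8: → [48,59),[42,53); WM=47
i=15 t=52 v=9: → [48,59),[42,53); WM=50
i=16 t=64 v=2: → [60,71),[54,65); WM=62; [42,53) fires=9 [48,59) fires=9
i=17 t=65 v=6: → [60,71); WM=63
i=18 t=45 v=6: DROP (t<63-2); WM=63
i=19 t=35 v=2: DROP (t<63-2); WM=63

[0,11)=5 [6,17)=8 [12,23)=8 [18,29)=9 [24,35)=9 [30,41)=2 [36,47)=3 [42,53)=9 [48,59)=9 [54,65)=2 [60,71)=6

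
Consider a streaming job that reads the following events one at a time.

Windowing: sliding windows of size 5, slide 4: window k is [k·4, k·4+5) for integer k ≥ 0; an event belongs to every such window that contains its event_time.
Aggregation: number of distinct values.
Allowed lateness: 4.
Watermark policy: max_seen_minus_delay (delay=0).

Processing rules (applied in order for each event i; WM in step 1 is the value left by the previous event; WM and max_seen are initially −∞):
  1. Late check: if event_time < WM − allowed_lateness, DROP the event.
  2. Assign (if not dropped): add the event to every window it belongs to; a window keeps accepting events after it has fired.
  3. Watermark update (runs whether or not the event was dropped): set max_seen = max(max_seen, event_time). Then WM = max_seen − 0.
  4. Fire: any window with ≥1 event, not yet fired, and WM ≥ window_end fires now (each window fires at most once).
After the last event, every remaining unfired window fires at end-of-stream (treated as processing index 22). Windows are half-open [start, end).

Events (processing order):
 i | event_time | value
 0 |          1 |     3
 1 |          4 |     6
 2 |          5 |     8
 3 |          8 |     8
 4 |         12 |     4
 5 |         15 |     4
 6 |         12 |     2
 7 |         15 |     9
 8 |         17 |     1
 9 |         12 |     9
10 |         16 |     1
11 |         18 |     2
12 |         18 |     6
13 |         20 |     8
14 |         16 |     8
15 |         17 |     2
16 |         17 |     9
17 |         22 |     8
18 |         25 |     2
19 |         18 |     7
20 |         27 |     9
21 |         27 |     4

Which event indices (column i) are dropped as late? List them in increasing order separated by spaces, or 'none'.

i=0 t=1 v=3: → [0,5); WM=1
i=1 t=4 v=6: → [4,9),[0,5); WM=4
i=2 t=5 v=8: → [4,9); WM=5; [0,5) fires=2
i=3 t=8 v=8: → [8,13),[4,9); WM=8
i=4 t=12 v=4: → [12,17),[8,13); WM=12; [4,9) fires=2
i=5 t=15 v=4: → [12,17); WM=15; [8,13) fires=2
i=6 t=12 v=2: → [12,17),[8,13); WM=15
i=7 t=15 v=9: → [12,17); WM=15
i=8 t=17 v=1: → [16,21); WM=17; [12,17) fires=3
i=9 t=12 v=9: DROP (t<17-4); WM=17
i=10 t=16 v=1: → [16,21),[12,17); WM=17
i=11 t=18 v=2: → [16,21); WM=18
i=12 t=18 v=6: → [16,21); WM=18
i=13 t=20 v=8: → [20,25),[16,21); WM=20
i=14 t=16 v=8: → [16,21),[12,17); WM=20
i=15 t=17 v=2: → [16,21); WM=20
i=16 t=17 v=9: → [16,21); WM=20
i=17 t=22 v=8: → [20,25); WM=22; [16,21) fires=5
i=18 t=25 v=2: → [24,29); WM=25; [20,25) fires=1
i=19 t=18 v=7: DROP (t<25-4); WM=25
i=20 t=27 v=9: → [24,29); WM=27
i=21 t=27 v=4: → [24,29); WM=27

9 19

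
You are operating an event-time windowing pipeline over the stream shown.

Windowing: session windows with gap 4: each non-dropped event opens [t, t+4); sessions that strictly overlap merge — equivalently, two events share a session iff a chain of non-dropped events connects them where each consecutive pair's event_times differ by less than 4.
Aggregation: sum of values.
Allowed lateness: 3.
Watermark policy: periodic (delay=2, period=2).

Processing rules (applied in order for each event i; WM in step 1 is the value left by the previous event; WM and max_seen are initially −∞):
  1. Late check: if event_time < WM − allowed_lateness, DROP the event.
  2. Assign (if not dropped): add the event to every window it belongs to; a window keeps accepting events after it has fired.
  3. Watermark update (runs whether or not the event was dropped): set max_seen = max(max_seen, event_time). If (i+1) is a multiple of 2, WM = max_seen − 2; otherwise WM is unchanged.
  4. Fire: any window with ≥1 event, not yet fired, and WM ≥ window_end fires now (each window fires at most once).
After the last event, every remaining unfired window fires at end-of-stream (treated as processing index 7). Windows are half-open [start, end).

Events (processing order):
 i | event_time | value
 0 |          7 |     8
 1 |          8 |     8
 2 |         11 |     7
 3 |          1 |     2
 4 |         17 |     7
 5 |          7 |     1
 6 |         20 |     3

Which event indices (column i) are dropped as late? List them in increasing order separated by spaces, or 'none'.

i=0 t=7 v=8: → [7,11); WM=−∞
i=1 t=8 v=8: → [7,12); WM=6
i=2 t=11 v=7: → [7,15); WM=6
i=3 t=1 v=2: DROP (t<6-3); WM=9
i=4 t=17 v=7: → [17,21); WM=9
i=5 t=7 v=1: → [7,15); WM=15
i=6 t=20 v=3: → [17,24); WM=15

3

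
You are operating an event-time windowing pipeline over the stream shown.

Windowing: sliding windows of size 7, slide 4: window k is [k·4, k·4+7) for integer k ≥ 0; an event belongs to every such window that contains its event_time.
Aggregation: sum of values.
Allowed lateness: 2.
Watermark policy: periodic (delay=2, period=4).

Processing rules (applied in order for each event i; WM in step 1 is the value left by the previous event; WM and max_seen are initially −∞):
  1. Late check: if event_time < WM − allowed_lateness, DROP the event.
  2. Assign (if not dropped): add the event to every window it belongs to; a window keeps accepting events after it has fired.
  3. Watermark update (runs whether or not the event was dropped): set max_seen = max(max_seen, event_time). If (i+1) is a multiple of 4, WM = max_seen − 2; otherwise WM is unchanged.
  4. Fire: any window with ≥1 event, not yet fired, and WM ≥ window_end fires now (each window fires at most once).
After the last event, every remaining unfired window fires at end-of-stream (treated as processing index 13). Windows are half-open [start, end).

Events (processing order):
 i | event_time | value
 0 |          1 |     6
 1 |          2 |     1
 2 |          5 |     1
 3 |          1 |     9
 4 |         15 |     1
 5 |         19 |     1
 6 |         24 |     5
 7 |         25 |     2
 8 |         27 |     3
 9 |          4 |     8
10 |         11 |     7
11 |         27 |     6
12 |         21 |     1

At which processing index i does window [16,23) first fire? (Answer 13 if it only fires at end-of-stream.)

7

i=0 t=1 v=6: → [0,7); WM=−∞
i=1 t=2 v=1: → [0,7); WM=−∞
i=2 t=5 v=1: → [4,11),[0,7); WM=−∞
i=3 t=1 v=9: → [0,7); WM=3
i=4 t=15 v=1: → [12,19); WM=3
i=5 t=19 v=1: → [16,23); WM=3
i=6 t=24 v=5: → [24,31),[20,27); WM=3
i=7 t=25 v=2: → [24,31),[20,27); WM=23; [0,7) fires=17 [4,11) fires=1 [12,19) fires=1 [16,23) fires=1
i=8 t=27 v=3: → [24,31); WM=23
i=9 t=4 v=8: DROP (t<23-2); WM=23
i=10 t=11 v=7: DROP (t<23-2); WM=23
i=11 t=27 v=6: → [24,31); WM=25
i=12 t=21 v=1: DROP (t<25-2); WM=25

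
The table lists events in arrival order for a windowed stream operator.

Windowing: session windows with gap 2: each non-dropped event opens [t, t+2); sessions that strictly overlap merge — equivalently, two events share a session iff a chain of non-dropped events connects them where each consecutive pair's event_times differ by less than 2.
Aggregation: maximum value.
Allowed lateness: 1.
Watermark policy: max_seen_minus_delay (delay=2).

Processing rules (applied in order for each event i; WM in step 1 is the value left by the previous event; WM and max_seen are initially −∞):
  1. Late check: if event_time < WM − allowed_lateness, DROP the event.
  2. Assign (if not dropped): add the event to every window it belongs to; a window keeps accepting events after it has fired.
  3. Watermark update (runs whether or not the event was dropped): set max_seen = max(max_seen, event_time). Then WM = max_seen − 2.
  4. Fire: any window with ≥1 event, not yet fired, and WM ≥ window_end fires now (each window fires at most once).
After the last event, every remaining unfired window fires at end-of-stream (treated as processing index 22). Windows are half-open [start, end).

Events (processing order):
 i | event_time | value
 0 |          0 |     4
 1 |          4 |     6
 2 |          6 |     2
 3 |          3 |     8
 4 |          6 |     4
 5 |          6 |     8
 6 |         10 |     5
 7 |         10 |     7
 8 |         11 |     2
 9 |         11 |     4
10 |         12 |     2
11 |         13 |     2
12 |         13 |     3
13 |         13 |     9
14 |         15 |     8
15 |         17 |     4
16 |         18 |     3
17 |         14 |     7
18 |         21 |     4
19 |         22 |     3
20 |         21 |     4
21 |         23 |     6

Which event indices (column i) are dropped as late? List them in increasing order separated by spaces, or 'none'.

17

i=0 t=0 v=4: → [0,2); WM=-2
i=1 t=4 v=6: → [4,6); WM=2
i=2 t=6 v=2: → [6,8); WM=4
i=3 t=3 v=8: → [3,6); WM=4
i=4 t=6 v=4: → [6,8); WM=4
i=5 t=6 v=8: → [6,8); WM=4
i=6 t=10 v=5: → [10,12); WM=8
i=7 t=10 v=7: → [10,12); WM=8
i=8 t=11 v=2: → [10,13); WM=9
i=9 t=11 v=4: → [10,13); WM=9
i=10 t=12 v=2: → [10,14); WM=10
i=11 t=13 v=2: → [10,15); WM=11
i=12 t=13 v=3: → [10,15); WM=11
i=13 t=13 v=9: → [10,15); WM=11
i=14 t=15 v=8: → [15,17); WM=13
i=15 t=17 v=4: → [17,19); WM=15
i=16 t=18 v=3: → [17,20); WM=16
i=17 t=14 v=7: DROP (t<16-1); WM=16
i=18 t=21 v=4: → [21,23); WM=19
i=19 t=22 v=3: → [21,24); WM=20
i=20 t=21 v=4: → [21,24); WM=20
i=21 t=23 v=6: → [21,25); WM=21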